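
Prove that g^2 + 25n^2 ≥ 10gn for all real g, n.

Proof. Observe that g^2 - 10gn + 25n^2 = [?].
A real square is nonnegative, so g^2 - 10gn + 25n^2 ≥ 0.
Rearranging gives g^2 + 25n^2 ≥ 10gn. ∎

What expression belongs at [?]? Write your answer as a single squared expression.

(g - 5n)^2

g^2 - 10gn + 25n^2 is a perfect-square trinomial: the outer terms are (g)^2 and (5n)^2, and the cross term is -2·g·5n.
So g^2 - 10gn + 25n^2 = (g - 5n)^2 ≥ 0.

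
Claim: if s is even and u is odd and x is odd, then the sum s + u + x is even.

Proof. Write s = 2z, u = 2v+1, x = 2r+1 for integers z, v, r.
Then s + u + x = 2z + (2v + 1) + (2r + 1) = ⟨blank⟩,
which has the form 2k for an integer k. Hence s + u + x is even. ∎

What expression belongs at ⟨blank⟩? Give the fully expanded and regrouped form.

Expanding: 2z + (2v + 1) + (2r + 1) = 2r + 2v + 2z + 2.
Every term is even; pulling out the factor of 2 gives 2(r + v + z + 1).

2(r + v + z + 1)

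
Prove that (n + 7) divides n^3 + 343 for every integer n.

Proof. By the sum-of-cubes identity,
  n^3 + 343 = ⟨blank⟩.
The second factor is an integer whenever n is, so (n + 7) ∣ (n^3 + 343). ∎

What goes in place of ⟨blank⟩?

(n + 7)(n^2 - 7n + 49)

Polynomial division of n^3 + 343 by n + 7 leaves remainder 0 and quotient n^2 - 7n + 49.
Hence n^3 + 343 = (n + 7)(n^2 - 7n + 49).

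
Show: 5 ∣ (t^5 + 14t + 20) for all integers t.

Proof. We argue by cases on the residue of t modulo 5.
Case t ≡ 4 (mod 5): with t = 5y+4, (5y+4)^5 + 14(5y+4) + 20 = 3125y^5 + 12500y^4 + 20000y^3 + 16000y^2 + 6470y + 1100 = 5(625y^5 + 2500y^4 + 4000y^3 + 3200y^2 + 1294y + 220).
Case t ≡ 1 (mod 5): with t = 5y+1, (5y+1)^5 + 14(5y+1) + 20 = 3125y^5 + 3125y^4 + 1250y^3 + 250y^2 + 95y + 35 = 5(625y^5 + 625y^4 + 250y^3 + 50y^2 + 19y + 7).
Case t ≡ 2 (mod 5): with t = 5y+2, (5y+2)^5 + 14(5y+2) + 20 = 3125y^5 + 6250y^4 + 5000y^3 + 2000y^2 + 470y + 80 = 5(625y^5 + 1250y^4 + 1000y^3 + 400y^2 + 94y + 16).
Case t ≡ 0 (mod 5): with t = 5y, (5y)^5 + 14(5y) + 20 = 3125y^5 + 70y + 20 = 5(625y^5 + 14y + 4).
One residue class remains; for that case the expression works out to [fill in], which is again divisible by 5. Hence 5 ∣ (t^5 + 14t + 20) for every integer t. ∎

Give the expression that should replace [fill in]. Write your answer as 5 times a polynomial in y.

Only t ≡ 3 (mod 5) is unaccounted for. Put t = 5y+3:
(5y+3)^5 + 14(5y+3) + 20 expands to 3125y^5 + 9375y^4 + 11250y^3 + 6750y^2 + 2095y + 305,
and factoring out 5 leaves 5(625y^5 + 1875y^4 + 2250y^3 + 1350y^2 + 419y + 61).

5(625y^5 + 1875y^4 + 2250y^3 + 1350y^2 + 419y + 61)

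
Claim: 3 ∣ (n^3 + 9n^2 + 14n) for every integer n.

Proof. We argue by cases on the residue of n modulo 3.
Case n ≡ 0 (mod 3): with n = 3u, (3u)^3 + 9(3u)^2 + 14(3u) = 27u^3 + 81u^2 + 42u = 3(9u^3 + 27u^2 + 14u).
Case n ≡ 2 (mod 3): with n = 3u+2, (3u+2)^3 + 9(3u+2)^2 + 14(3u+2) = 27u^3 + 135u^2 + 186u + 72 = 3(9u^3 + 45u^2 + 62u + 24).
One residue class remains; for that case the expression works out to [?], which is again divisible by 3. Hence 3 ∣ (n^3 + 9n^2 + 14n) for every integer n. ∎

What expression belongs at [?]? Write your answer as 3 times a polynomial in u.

Only n ≡ 1 (mod 3) is unaccounted for. Put n = 3u+1:
(3u+1)^3 + 9(3u+1)^2 + 14(3u+1) expands to 27u^3 + 108u^2 + 105u + 24,
and factoring out 3 leaves 3(9u^3 + 36u^2 + 35u + 8).

3(9u^3 + 36u^2 + 35u + 8)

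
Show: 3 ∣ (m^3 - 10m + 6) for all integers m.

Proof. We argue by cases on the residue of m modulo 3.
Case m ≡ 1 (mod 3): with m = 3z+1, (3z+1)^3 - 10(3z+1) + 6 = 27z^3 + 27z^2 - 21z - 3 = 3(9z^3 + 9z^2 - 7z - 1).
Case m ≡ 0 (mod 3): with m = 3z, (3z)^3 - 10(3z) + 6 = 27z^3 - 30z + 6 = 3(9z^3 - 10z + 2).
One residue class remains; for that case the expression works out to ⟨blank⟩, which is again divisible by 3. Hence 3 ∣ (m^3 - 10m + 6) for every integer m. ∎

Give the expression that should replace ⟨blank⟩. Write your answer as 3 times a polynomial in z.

The residues treated are {1, 0}, so the missing case is m ≡ 2 (mod 3); write m = 3z+2.
Then (3z+2)^3 - 10(3z+2) + 6 = 27z^3 + 54z^2 + 6z - 6 = 3(9z^3 + 18z^2 + 2z - 2).

3(9z^3 + 18z^2 + 2z - 2)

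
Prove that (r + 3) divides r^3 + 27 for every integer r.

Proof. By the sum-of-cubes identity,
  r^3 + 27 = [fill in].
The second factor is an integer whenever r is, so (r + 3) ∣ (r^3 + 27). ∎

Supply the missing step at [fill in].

(r + 3)(r^2 - 3r + 9)

a^3 + b^3 = (a + b)(a^2 - ab + b^2). With a = r, b = 3:
r^3 + 27 = (r + 3)(r^2 - 3r + 9).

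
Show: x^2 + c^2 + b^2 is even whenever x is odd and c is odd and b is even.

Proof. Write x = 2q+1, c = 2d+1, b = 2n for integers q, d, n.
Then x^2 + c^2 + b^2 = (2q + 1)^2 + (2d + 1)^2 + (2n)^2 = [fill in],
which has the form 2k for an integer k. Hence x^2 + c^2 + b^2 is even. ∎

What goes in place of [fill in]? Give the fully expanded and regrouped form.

Expanding: (2q + 1)^2 + (2d + 1)^2 + (2n)^2 = 4d^2 + 4d + 4n^2 + 4q^2 + 4q + 2.
Every term is even; pulling out the factor of 2 gives 2(2d^2 + 2d + 2n^2 + 2q^2 + 2q + 1).

2(2d^2 + 2d + 2n^2 + 2q^2 + 2q + 1)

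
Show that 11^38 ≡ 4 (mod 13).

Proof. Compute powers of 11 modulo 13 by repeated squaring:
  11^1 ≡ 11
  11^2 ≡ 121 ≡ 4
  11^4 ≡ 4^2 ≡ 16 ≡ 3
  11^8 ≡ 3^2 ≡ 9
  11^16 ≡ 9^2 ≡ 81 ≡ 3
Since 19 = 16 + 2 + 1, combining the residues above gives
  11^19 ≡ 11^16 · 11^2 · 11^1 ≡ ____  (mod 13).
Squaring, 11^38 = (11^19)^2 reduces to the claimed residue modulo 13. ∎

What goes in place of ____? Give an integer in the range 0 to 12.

11^16 · 11^2 · 11^1 ≡ 3 · 4 · 11 = 132.
132 mod 13 = 2, so 11^19 ≡ 2 (mod 13).

2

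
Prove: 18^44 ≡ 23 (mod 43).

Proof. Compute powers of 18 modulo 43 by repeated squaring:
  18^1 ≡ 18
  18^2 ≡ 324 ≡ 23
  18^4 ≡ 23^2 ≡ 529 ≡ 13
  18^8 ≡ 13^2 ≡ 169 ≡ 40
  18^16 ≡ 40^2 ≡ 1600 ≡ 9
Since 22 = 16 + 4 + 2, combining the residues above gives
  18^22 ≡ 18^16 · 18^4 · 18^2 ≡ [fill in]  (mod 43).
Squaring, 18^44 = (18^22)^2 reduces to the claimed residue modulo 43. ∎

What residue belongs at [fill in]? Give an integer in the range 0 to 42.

18^16 · 18^4 · 18^2 ≡ 9 · 13 · 23 = 2691.
2691 mod 43 = 25, so 18^22 ≡ 25 (mod 43).

25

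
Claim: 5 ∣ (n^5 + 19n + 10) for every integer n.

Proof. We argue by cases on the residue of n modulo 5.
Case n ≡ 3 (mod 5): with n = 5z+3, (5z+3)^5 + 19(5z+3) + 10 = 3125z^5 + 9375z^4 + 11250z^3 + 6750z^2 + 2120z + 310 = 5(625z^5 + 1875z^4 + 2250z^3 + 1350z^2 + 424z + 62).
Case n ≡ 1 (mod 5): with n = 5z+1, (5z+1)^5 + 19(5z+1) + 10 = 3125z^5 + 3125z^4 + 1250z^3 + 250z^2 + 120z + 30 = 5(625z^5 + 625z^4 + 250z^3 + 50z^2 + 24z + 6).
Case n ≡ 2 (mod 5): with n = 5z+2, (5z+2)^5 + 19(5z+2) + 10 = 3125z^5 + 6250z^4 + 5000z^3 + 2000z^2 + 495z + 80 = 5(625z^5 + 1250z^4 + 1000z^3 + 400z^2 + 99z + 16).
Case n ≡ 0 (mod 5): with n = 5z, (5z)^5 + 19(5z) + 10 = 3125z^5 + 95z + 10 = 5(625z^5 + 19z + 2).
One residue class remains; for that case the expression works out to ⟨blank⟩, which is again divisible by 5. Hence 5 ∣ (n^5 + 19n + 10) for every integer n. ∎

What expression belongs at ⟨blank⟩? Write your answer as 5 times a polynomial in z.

The residues treated are {3, 1, 2, 0}, so the missing case is n ≡ 4 (mod 5); write n = 5z+4.
Then (5z+4)^5 + 19(5z+4) + 10 = 3125z^5 + 12500z^4 + 20000z^3 + 16000z^2 + 6495z + 1110 = 5(625z^5 + 2500z^4 + 4000z^3 + 3200z^2 + 1299z + 222).

5(625z^5 + 2500z^4 + 4000z^3 + 3200z^2 + 1299z + 222)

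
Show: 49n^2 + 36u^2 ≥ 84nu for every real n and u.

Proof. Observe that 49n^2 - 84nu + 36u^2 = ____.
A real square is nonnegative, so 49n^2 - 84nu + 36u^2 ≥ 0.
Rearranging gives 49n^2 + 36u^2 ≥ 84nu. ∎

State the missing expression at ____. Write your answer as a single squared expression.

49n^2 - 84nu + 36u^2 is a perfect-square trinomial: the outer terms are (7n)^2 and (6u)^2, and the cross term is -2·7n·6u.
So 49n^2 - 84nu + 36u^2 = (7n - 6u)^2 ≥ 0.

(7n - 6u)^2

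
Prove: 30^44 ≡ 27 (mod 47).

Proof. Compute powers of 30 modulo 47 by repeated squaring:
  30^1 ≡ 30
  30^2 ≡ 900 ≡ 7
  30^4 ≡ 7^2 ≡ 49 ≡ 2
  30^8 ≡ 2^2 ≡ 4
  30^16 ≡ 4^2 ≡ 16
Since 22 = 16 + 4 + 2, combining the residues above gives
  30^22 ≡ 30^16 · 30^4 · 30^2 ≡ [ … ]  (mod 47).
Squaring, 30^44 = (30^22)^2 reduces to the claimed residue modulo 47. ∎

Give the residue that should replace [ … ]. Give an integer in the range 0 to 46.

Multiply the listed residues: 16 · 2 · 7 = 32 → 224.
Reducing modulo 47: 224 = 4·47 + 36, so 30^22 ≡ 36.

36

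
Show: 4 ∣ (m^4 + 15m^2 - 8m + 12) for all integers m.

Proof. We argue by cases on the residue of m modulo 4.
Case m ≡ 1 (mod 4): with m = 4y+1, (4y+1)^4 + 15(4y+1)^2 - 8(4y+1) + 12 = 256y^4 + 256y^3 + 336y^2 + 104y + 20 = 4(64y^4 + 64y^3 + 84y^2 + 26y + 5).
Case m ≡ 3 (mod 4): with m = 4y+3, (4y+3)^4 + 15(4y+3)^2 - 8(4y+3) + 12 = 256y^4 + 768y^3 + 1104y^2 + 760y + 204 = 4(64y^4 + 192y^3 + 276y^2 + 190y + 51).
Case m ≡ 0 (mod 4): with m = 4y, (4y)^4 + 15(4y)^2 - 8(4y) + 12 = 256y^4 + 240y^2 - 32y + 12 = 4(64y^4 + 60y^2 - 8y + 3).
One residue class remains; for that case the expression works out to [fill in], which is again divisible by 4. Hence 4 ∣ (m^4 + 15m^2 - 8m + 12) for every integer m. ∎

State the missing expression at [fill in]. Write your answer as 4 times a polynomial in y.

4(64y^4 + 128y^3 + 156y^2 + 84y + 18)

The residues treated are {1, 3, 0}, so the missing case is m ≡ 2 (mod 4); write m = 4y+2.
Then (4y+2)^4 + 15(4y+2)^2 - 8(4y+2) + 12 = 256y^4 + 512y^3 + 624y^2 + 336y + 72 = 4(64y^4 + 128y^3 + 156y^2 + 84y + 18).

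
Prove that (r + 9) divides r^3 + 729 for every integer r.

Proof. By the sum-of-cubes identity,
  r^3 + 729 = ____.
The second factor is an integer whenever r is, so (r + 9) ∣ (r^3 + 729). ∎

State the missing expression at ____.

(r + 9)(r^2 - 9r + 81)

a^3 + b^3 = (a + b)(a^2 - ab + b^2). With a = r, b = 9:
r^3 + 729 = (r + 9)(r^2 - 9r + 81).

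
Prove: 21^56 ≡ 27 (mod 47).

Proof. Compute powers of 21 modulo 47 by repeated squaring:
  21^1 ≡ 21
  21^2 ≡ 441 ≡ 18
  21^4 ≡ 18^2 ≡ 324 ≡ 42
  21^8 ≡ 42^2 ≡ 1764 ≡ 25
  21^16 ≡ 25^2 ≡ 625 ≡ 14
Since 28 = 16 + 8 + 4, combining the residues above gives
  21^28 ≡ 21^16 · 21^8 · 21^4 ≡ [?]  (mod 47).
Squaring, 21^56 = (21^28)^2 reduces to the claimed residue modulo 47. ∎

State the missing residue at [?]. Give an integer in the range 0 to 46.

21^16 · 21^8 · 21^4 ≡ 14 · 25 · 42 = 14700.
14700 mod 47 = 36, so 21^28 ≡ 36 (mod 47).

36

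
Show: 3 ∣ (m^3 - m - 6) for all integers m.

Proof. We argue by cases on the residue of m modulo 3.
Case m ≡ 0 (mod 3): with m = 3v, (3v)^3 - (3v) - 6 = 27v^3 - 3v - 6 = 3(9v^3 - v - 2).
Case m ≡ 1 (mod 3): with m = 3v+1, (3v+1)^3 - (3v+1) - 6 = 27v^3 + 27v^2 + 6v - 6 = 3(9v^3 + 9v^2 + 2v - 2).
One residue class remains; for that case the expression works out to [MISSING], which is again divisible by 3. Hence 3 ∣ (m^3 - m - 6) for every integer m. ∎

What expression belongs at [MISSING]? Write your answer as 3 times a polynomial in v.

The residues treated are {0, 1}, so the missing case is m ≡ 2 (mod 3); write m = 3v+2.
Then (3v+2)^3 - (3v+2) - 6 = 27v^3 + 54v^2 + 33v = 3(9v^3 + 18v^2 + 11v).

3(9v^3 + 18v^2 + 11v)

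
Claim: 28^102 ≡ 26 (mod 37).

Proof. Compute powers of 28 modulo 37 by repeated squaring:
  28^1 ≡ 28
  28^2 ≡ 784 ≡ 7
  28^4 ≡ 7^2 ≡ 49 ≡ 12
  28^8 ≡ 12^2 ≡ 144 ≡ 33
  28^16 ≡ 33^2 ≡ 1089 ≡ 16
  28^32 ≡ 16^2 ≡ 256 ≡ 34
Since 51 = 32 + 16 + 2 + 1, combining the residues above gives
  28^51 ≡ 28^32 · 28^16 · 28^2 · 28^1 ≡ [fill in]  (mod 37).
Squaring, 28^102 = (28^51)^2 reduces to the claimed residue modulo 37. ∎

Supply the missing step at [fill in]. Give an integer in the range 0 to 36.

Multiply the listed residues: 34 · 16 · 7 · 28 = 544 → 3808 → 106624.
Reducing modulo 37: 106624 = 2881·37 + 27, so 28^51 ≡ 27.

27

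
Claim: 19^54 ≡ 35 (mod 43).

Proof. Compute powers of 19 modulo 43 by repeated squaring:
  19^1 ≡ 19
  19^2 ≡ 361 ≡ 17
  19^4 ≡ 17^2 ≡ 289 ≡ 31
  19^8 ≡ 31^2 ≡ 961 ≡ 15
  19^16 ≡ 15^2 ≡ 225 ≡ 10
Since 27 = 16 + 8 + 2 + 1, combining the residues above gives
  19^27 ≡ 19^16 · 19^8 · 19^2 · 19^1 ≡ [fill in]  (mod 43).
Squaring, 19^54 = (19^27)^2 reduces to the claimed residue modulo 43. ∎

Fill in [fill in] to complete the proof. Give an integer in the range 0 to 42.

32

19^16 · 19^8 · 19^2 · 19^1 ≡ 10 · 15 · 17 · 19 = 48450.
48450 mod 43 = 32, so 19^27 ≡ 32 (mod 43).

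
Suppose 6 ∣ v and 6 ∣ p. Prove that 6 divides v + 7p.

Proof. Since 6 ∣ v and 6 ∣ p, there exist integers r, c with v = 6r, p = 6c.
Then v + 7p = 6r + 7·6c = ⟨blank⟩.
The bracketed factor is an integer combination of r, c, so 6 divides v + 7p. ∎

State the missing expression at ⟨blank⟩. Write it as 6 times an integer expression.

Pull the common 6 out of every term: 6r + 7·6c = 6(7c + r).
7c + r is an integer, which exhibits the divisibility.

6(7c + r)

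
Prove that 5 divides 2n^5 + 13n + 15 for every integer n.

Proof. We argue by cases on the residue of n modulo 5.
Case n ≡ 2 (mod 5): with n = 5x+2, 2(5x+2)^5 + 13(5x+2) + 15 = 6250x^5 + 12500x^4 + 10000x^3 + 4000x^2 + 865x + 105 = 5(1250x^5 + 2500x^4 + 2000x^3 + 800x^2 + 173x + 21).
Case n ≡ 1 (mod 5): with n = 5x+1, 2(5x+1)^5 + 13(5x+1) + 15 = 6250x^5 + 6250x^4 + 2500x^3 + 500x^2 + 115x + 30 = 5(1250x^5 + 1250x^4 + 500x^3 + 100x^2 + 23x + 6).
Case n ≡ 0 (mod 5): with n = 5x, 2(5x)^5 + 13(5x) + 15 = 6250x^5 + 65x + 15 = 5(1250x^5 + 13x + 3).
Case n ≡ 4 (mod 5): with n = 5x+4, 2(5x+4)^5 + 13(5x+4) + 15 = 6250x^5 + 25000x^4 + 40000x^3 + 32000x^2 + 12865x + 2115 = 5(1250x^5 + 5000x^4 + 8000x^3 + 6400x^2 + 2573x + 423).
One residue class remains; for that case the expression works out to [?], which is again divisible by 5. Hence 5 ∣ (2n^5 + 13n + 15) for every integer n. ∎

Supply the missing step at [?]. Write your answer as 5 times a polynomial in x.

The residues treated are {2, 1, 0, 4}, so the missing case is n ≡ 3 (mod 5); write n = 5x+3.
Then 2(5x+3)^5 + 13(5x+3) + 15 = 6250x^5 + 18750x^4 + 22500x^3 + 13500x^2 + 4115x + 540 = 5(1250x^5 + 3750x^4 + 4500x^3 + 2700x^2 + 823x + 108).

5(1250x^5 + 3750x^4 + 4500x^3 + 2700x^2 + 823x + 108)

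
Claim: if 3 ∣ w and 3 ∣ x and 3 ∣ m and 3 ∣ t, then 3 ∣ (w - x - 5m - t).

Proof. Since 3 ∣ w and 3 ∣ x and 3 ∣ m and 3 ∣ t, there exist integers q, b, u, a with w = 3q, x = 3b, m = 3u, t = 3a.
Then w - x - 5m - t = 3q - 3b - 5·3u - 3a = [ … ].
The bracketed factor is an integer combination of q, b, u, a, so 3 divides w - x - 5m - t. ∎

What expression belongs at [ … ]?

3(-a - b + q - 5u)

Each term has a factor of 3: 3q - 3b - 5·3u - 3a = 3·(-a - b + q - 5u).
Since -a - b + q - 5u is an integer, 3 ∣ (w - x - 5m - t).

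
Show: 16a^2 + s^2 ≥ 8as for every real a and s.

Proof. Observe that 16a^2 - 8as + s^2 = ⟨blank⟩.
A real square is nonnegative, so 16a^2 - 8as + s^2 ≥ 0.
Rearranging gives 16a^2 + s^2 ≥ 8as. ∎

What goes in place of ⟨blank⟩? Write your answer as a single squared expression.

The leading and trailing coefficients are 4^2 and 1^2, and 8 = 2·4·1, so the trinomial is (4a - s)^2.
Hence 16a^2 - 8as + s^2 ≥ 0.

(4a - s)^2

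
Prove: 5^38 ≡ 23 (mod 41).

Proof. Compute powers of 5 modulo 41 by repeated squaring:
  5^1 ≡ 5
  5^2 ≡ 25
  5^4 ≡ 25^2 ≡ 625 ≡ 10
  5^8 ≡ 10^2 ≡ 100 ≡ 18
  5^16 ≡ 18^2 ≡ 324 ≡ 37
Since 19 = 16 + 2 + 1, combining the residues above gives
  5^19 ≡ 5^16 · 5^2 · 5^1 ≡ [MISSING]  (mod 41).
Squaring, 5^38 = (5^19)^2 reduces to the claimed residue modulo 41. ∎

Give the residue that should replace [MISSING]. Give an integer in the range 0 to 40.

5^16 · 5^2 · 5^1 ≡ 37 · 25 · 5 = 4625.
4625 mod 41 = 33, so 5^19 ≡ 33 (mod 41).

33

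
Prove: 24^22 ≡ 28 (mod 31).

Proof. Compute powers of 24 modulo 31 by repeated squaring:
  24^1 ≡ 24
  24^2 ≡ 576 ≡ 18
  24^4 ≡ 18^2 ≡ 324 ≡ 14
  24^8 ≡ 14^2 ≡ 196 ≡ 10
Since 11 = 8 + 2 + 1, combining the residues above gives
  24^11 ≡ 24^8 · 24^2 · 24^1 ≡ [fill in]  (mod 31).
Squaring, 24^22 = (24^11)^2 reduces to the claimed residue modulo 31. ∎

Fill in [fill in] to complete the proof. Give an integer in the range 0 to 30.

11

Multiply the listed residues: 10 · 18 · 24 = 180 → 4320.
Reducing modulo 31: 4320 = 139·31 + 11, so 24^11 ≡ 11.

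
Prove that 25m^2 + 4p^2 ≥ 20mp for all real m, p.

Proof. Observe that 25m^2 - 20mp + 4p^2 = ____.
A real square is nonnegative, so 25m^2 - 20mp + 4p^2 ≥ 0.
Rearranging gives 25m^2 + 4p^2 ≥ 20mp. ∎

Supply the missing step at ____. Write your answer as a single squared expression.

25m^2 - 20mp + 4p^2 is a perfect-square trinomial: the outer terms are (5m)^2 and (2p)^2, and the cross term is -2·5m·2p.
So 25m^2 - 20mp + 4p^2 = (5m - 2p)^2 ≥ 0.

(5m - 2p)^2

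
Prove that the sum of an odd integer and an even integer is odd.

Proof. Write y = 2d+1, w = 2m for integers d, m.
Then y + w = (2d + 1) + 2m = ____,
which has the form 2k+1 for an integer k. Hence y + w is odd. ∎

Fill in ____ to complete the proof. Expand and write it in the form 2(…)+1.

2(d + m) + 1

(2d + 1) + 2m = 2d + 2m + 1
= 2(d + m) + 1.
Since d + m is an integer, the sum is of the form 2k+1 for an integer k.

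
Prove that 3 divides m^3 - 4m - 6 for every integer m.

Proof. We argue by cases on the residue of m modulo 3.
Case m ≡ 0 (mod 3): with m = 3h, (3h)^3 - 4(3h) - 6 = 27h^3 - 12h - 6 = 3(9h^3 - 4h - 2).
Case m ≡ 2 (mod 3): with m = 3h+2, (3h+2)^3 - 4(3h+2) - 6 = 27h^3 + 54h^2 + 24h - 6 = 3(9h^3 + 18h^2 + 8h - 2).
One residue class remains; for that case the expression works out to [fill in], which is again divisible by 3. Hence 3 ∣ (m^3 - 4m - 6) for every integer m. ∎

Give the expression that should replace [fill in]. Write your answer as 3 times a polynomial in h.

3(9h^3 + 9h^2 - h - 3)

Only m ≡ 1 (mod 3) is unaccounted for. Put m = 3h+1:
(3h+1)^3 - 4(3h+1) - 6 expands to 27h^3 + 27h^2 - 3h - 9,
and factoring out 3 leaves 3(9h^3 + 9h^2 - h - 3).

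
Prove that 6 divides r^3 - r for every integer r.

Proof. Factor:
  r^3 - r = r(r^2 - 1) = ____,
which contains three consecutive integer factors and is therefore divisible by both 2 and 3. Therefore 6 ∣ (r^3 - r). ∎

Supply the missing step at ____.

(r - 1)r(r + 1)

r(r^2 - 1) = r(r - 1)(r + 1) = (r - 1)r(r + 1).
These three factors are consecutive integers, so their product is divisible by 6.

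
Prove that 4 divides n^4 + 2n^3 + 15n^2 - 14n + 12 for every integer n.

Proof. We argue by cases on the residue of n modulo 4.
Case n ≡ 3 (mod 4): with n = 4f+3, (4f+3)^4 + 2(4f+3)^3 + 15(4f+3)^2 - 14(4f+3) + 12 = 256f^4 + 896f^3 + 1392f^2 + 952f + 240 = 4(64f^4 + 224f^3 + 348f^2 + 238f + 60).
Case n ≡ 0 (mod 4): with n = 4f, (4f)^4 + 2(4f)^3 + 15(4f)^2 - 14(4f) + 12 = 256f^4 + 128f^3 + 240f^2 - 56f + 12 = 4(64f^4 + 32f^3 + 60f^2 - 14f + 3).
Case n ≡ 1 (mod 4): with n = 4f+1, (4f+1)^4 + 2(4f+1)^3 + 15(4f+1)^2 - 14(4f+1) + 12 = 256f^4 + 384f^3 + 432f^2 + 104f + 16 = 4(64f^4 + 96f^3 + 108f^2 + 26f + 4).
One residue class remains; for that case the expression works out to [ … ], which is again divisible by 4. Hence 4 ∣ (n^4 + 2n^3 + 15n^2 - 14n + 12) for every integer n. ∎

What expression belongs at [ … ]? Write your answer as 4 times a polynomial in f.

Only n ≡ 2 (mod 4) is unaccounted for. Put n = 4f+2:
(4f+2)^4 + 2(4f+2)^3 + 15(4f+2)^2 - 14(4f+2) + 12 expands to 256f^4 + 640f^3 + 816f^2 + 408f + 76,
and factoring out 4 leaves 4(64f^4 + 160f^3 + 204f^2 + 102f + 19).

4(64f^4 + 160f^3 + 204f^2 + 102f + 19)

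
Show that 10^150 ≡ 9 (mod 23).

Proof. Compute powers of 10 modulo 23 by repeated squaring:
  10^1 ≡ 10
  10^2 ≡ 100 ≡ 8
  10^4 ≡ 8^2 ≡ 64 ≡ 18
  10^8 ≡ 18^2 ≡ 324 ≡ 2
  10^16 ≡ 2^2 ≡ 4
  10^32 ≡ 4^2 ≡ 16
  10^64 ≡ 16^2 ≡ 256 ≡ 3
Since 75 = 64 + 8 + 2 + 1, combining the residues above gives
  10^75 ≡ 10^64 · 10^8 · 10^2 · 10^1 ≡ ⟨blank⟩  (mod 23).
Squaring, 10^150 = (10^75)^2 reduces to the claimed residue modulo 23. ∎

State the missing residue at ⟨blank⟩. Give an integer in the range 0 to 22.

20

10^64 · 10^8 · 10^2 · 10^1 ≡ 3 · 2 · 8 · 10 = 480.
480 mod 23 = 20, so 10^75 ≡ 20 (mod 23).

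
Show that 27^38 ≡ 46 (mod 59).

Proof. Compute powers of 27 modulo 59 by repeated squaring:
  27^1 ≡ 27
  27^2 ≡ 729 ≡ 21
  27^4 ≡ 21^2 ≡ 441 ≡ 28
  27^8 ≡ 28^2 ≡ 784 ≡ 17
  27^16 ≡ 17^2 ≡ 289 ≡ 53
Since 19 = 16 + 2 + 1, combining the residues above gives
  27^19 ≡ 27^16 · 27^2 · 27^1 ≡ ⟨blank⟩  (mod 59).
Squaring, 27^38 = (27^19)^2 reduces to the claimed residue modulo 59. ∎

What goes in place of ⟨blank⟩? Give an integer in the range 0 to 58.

27^16 · 27^2 · 27^1 ≡ 53 · 21 · 27 = 30051.
30051 mod 59 = 20, so 27^19 ≡ 20 (mod 59).

20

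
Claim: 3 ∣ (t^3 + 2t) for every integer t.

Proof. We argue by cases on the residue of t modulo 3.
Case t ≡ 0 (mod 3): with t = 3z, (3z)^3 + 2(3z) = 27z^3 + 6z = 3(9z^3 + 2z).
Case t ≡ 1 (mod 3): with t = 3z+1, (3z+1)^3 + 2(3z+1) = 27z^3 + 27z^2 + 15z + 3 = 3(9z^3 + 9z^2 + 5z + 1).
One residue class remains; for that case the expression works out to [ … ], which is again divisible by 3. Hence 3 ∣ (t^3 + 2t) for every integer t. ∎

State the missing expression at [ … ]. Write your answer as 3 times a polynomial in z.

3(9z^3 + 18z^2 + 14z + 4)

The residues treated are {0, 1}, so the missing case is t ≡ 2 (mod 3); write t = 3z+2.
Then (3z+2)^3 + 2(3z+2) = 27z^3 + 54z^2 + 42z + 12 = 3(9z^3 + 18z^2 + 14z + 4).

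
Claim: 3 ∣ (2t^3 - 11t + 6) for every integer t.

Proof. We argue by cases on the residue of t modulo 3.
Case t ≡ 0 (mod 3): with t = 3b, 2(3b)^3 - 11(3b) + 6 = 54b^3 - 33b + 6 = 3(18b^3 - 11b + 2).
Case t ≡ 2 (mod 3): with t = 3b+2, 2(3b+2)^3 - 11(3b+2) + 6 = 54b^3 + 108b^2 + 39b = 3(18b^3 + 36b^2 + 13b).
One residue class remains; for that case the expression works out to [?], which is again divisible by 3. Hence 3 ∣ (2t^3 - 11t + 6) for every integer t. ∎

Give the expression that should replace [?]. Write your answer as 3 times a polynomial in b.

Only t ≡ 1 (mod 3) is unaccounted for. Put t = 3b+1:
2(3b+1)^3 - 11(3b+1) + 6 expands to 54b^3 + 54b^2 - 15b - 3,
and factoring out 3 leaves 3(18b^3 + 18b^2 - 5b - 1).

3(18b^3 + 18b^2 - 5b - 1)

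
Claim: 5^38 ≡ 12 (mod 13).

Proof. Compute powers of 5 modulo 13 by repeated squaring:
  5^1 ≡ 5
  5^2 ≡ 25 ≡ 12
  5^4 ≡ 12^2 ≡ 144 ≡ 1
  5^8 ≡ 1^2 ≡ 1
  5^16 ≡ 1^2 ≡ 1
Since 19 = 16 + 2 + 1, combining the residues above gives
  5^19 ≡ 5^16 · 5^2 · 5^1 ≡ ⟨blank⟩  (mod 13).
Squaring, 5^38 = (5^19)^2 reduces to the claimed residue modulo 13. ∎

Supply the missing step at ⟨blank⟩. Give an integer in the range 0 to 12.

8

Multiply the listed residues: 1 · 12 · 5 = 12 → 60.
Reducing modulo 13: 60 = 4·13 + 8, so 5^19 ≡ 8.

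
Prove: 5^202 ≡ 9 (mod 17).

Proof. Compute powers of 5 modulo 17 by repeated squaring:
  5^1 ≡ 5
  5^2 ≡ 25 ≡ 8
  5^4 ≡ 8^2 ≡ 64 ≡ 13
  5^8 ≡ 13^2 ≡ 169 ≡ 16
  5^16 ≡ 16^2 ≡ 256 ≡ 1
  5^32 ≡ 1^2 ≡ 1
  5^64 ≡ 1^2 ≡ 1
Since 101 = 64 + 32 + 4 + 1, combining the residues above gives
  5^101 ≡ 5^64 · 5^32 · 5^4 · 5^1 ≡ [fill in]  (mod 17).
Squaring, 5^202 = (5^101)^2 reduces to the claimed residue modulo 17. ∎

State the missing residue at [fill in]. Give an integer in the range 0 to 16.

14

5^64 · 5^32 · 5^4 · 5^1 ≡ 1 · 1 · 13 · 5 = 65.
65 mod 17 = 14, so 5^101 ≡ 14 (mod 17).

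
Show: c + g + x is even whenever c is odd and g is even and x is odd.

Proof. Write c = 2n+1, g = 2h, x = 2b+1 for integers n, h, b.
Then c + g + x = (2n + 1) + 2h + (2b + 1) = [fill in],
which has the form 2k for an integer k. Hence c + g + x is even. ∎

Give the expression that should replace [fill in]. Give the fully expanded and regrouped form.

Expanding: (2n + 1) + 2h + (2b + 1) = 2b + 2h + 2n + 2.
Every term is even; pulling out the factor of 2 gives 2(b + h + n + 1).

2(b + h + n + 1)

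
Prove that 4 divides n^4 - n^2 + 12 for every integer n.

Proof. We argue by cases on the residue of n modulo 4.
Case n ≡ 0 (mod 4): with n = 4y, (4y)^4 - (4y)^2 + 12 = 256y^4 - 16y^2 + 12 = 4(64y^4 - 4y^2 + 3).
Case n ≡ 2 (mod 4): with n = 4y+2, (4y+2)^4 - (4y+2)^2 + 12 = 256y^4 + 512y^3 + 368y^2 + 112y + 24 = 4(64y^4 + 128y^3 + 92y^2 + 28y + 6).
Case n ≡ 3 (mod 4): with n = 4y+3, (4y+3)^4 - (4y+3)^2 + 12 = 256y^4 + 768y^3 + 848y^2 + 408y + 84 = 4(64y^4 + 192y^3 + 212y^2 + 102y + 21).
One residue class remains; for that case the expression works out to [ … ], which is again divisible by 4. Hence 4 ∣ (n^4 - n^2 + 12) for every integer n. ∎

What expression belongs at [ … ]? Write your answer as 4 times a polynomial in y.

Only n ≡ 1 (mod 4) is unaccounted for. Put n = 4y+1:
(4y+1)^4 - (4y+1)^2 + 12 expands to 256y^4 + 256y^3 + 80y^2 + 8y + 12,
and factoring out 4 leaves 4(64y^4 + 64y^3 + 20y^2 + 2y + 3).

4(64y^4 + 64y^3 + 20y^2 + 2y + 3)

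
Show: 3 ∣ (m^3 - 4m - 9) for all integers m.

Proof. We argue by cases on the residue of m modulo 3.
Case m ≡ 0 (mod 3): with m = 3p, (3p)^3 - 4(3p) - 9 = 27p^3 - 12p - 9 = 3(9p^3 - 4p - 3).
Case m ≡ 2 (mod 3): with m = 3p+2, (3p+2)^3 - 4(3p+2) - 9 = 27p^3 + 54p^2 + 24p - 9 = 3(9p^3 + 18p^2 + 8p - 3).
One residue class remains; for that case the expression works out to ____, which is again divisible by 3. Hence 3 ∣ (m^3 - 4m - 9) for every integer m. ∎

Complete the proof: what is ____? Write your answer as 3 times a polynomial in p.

3(9p^3 + 9p^2 - p - 4)

The residues treated are {0, 2}, so the missing case is m ≡ 1 (mod 3); write m = 3p+1.
Then (3p+1)^3 - 4(3p+1) - 9 = 27p^3 + 27p^2 - 3p - 12 = 3(9p^3 + 9p^2 - p - 4).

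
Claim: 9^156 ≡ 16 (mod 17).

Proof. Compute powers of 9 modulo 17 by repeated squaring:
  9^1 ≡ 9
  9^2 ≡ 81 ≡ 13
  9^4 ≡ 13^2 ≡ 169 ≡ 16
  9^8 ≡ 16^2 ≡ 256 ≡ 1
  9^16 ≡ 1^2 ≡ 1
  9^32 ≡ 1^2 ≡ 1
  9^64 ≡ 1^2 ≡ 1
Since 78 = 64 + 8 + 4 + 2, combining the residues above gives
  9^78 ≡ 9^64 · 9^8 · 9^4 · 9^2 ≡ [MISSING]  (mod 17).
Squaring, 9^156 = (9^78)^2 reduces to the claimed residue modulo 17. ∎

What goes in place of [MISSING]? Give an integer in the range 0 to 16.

4

Multiply the listed residues: 1 · 1 · 16 · 13 = 1 → 16 → 208.
Reducing modulo 17: 208 = 12·17 + 4, so 9^78 ≡ 4.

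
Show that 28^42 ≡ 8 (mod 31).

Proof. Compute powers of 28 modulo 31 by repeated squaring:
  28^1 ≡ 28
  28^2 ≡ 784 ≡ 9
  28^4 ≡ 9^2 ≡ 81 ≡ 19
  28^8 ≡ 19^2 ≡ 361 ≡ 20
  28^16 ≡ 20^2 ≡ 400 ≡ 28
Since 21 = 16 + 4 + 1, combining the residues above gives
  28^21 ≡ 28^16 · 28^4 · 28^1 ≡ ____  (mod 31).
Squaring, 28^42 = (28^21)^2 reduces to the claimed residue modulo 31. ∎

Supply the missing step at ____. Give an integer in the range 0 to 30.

Multiply the listed residues: 28 · 19 · 28 = 532 → 14896.
Reducing modulo 31: 14896 = 480·31 + 16, so 28^21 ≡ 16.

16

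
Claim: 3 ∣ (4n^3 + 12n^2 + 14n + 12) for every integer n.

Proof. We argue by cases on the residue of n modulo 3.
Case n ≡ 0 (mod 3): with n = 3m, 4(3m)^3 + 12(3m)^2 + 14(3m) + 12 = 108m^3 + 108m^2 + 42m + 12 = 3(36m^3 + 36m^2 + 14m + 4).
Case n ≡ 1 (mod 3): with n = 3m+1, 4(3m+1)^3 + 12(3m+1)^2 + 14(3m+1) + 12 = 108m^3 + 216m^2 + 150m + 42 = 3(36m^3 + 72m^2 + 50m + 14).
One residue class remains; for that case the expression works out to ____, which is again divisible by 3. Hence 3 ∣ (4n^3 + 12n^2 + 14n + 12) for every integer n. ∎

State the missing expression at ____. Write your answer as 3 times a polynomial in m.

3(36m^3 + 108m^2 + 110m + 40)

Only n ≡ 2 (mod 3) is unaccounted for. Put n = 3m+2:
4(3m+2)^3 + 12(3m+2)^2 + 14(3m+2) + 12 expands to 108m^3 + 324m^2 + 330m + 120,
and factoring out 3 leaves 3(36m^3 + 108m^2 + 110m + 40).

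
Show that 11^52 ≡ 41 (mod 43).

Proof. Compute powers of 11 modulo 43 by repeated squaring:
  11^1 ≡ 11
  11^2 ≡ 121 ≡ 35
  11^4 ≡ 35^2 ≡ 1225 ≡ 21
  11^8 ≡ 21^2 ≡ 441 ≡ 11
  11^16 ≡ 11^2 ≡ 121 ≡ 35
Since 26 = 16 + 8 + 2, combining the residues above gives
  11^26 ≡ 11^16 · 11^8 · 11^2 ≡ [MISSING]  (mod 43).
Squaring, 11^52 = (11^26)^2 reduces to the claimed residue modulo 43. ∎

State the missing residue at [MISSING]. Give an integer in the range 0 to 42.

Multiply the listed residues: 35 · 11 · 35 = 385 → 13475.
Reducing modulo 43: 13475 = 313·43 + 16, so 11^26 ≡ 16.

16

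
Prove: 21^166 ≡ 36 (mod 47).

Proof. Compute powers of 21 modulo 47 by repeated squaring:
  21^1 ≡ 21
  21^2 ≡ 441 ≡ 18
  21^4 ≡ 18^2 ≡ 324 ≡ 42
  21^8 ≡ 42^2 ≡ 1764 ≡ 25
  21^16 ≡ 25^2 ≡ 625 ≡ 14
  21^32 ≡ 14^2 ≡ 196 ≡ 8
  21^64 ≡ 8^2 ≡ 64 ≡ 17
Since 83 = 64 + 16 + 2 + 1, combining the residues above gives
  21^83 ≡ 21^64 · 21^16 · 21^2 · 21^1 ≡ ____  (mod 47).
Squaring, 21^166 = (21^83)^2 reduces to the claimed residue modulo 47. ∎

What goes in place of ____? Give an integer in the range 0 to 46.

6

Multiply the listed residues: 17 · 14 · 18 · 21 = 238 → 4284 → 89964.
Reducing modulo 47: 89964 = 1914·47 + 6, so 21^83 ≡ 6.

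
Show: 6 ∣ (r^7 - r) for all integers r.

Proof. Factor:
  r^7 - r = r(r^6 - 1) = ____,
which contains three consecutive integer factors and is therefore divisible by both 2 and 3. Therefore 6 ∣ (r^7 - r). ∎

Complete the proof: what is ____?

(r - 1)r(r + 1)(r^4 + r^2 + 1)

r^6 - 1 = (r^2 - 1)(r^4 + r^2 + 1), and r^2 - 1 = (r-1)(r+1).
So r(r^6 - 1) = (r - 1)r(r + 1)(r^4 + r^2 + 1).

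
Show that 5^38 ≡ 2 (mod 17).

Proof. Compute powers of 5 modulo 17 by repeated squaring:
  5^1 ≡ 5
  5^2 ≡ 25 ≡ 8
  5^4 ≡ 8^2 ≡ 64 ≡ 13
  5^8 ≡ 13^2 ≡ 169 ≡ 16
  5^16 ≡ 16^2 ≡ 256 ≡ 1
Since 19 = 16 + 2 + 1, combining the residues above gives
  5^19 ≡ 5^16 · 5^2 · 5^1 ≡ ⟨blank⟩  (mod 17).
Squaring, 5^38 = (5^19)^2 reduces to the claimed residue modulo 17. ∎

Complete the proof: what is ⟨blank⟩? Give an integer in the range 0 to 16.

6

5^16 · 5^2 · 5^1 ≡ 1 · 8 · 5 = 40.
40 mod 17 = 6, so 5^19 ≡ 6 (mod 17).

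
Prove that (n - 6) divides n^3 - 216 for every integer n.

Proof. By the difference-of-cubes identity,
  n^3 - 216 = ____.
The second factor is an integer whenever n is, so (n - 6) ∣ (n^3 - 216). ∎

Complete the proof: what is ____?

Polynomial division of n^3 - 216 by n - 6 leaves remainder 0 and quotient n^2 + 6n + 36.
Hence n^3 - 216 = (n - 6)(n^2 + 6n + 36).

(n - 6)(n^2 + 6n + 36)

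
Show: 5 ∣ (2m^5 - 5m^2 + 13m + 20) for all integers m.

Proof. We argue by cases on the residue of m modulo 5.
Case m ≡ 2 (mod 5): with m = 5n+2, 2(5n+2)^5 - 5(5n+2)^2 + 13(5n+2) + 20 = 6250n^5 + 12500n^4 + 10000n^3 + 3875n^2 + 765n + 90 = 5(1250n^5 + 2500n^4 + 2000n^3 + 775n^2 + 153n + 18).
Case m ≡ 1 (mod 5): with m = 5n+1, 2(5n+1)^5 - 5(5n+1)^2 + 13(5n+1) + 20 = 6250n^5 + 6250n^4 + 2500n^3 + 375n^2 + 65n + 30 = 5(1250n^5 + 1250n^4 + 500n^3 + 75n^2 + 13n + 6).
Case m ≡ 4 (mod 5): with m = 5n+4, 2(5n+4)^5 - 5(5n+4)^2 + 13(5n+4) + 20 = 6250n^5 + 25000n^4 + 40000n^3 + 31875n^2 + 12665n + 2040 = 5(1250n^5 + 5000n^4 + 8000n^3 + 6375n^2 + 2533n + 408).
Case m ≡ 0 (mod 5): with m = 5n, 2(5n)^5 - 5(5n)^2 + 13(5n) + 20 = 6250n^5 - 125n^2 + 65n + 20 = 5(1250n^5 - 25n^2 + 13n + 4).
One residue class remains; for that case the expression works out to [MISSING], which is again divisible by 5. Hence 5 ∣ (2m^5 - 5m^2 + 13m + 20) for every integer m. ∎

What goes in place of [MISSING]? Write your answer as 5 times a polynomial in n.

The residues treated are {2, 1, 4, 0}, so the missing case is m ≡ 3 (mod 5); write m = 5n+3.
Then 2(5n+3)^5 - 5(5n+3)^2 + 13(5n+3) + 20 = 6250n^5 + 18750n^4 + 22500n^3 + 13375n^2 + 3965n + 500 = 5(1250n^5 + 3750n^4 + 4500n^3 + 2675n^2 + 793n + 100).

5(1250n^5 + 3750n^4 + 4500n^3 + 2675n^2 + 793n + 100)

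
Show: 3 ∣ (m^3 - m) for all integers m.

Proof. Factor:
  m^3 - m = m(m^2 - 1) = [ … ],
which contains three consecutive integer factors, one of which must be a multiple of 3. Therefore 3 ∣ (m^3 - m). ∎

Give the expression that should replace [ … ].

m(m^2 - 1) = m(m - 1)(m + 1) = (m - 1)m(m + 1).
These three factors are consecutive integers, so their product is divisible by 3.

(m - 1)m(m + 1)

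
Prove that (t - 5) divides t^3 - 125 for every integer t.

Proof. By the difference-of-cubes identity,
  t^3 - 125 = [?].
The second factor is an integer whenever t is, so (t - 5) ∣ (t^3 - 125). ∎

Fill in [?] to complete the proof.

a^3 - b^3 = (a - b)(a^2 + ab + b^2). With a = t, b = 5:
t^3 - 125 = (t - 5)(t^2 + 5t + 25).

(t - 5)(t^2 + 5t + 25)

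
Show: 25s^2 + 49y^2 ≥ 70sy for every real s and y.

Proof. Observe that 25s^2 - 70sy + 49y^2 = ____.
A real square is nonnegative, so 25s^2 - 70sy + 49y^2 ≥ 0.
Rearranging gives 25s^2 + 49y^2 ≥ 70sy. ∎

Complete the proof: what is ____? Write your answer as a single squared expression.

(5s - 7y)^2

The leading and trailing coefficients are 5^2 and 7^2, and 70 = 2·5·7, so the trinomial is (5s - 7y)^2.
Hence 25s^2 - 70sy + 49y^2 ≥ 0.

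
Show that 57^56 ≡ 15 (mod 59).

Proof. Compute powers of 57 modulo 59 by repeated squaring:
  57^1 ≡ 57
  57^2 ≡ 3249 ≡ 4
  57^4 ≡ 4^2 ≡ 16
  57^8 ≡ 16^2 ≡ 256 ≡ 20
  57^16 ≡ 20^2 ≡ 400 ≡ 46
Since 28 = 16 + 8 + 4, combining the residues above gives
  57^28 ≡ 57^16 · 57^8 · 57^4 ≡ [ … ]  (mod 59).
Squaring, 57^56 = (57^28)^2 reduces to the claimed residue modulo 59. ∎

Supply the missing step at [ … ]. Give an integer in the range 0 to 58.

29

57^16 · 57^8 · 57^4 ≡ 46 · 20 · 16 = 14720.
14720 mod 59 = 29, so 57^28 ≡ 29 (mod 59).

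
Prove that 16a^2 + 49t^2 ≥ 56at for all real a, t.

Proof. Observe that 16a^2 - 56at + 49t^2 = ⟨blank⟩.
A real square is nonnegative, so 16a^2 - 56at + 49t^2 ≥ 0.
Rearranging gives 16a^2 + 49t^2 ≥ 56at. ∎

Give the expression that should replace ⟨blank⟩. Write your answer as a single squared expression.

The leading and trailing coefficients are 4^2 and 7^2, and 56 = 2·4·7, so the trinomial is (4a - 7t)^2.
Hence 16a^2 - 56at + 49t^2 ≥ 0.

(4a - 7t)^2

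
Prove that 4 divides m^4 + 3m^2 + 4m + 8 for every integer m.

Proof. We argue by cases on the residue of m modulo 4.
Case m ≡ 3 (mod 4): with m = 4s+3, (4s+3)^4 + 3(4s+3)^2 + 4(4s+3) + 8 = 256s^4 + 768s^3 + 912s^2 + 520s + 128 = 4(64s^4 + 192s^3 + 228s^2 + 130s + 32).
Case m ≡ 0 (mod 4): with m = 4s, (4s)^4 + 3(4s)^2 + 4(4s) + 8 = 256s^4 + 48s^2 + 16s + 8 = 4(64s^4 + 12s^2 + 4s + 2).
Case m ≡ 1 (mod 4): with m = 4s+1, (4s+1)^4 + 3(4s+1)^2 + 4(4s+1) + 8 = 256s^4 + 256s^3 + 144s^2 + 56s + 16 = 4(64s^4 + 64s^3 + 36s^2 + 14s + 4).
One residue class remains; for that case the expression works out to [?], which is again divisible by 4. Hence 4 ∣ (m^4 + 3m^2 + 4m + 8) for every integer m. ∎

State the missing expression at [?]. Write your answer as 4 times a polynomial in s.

Only m ≡ 2 (mod 4) is unaccounted for. Put m = 4s+2:
(4s+2)^4 + 3(4s+2)^2 + 4(4s+2) + 8 expands to 256s^4 + 512s^3 + 432s^2 + 192s + 44,
and factoring out 4 leaves 4(64s^4 + 128s^3 + 108s^2 + 48s + 11).

4(64s^4 + 128s^3 + 108s^2 + 48s + 11)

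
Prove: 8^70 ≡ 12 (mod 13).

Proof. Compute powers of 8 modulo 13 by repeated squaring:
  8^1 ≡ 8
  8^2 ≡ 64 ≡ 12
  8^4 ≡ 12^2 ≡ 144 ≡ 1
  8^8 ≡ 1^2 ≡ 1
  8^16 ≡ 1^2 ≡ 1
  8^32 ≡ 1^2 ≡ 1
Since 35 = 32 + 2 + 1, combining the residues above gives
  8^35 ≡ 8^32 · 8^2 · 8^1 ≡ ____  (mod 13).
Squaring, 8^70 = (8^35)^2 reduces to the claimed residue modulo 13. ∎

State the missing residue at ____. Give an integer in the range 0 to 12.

5

Multiply the listed residues: 1 · 12 · 8 = 12 → 96.
Reducing modulo 13: 96 = 7·13 + 5, so 8^35 ≡ 5.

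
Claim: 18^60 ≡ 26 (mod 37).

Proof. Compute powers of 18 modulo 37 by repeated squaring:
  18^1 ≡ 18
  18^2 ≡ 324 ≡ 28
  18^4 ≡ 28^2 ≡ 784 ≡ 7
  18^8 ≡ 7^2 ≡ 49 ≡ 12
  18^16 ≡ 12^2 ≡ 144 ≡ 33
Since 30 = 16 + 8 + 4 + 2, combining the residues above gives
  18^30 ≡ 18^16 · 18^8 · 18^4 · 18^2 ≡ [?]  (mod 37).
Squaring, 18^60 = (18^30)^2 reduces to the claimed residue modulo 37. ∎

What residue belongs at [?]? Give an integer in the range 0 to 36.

Multiply the listed residues: 33 · 12 · 7 · 28 = 396 → 2772 → 77616.
Reducing modulo 37: 77616 = 2097·37 + 27, so 18^30 ≡ 27.

27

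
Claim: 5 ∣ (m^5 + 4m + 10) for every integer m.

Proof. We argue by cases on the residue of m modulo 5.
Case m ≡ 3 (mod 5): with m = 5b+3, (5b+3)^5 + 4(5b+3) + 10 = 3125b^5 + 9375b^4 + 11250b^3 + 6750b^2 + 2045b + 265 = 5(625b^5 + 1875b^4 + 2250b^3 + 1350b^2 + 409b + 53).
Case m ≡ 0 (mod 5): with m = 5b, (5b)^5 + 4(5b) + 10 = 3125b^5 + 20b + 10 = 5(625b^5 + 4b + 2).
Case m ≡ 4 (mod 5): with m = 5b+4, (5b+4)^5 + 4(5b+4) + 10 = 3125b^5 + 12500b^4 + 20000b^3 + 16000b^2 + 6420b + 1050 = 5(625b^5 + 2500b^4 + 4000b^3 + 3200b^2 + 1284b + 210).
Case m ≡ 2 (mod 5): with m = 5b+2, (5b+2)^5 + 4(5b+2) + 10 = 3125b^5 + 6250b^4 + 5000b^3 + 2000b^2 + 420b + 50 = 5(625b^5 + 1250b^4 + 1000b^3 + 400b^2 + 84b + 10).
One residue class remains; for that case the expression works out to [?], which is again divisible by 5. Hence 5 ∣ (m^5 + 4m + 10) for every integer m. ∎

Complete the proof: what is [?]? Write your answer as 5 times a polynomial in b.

The residues treated are {3, 0, 4, 2}, so the missing case is m ≡ 1 (mod 5); write m = 5b+1.
Then (5b+1)^5 + 4(5b+1) + 10 = 3125b^5 + 3125b^4 + 1250b^3 + 250b^2 + 45b + 15 = 5(625b^5 + 625b^4 + 250b^3 + 50b^2 + 9b + 3).

5(625b^5 + 625b^4 + 250b^3 + 50b^2 + 9b + 3)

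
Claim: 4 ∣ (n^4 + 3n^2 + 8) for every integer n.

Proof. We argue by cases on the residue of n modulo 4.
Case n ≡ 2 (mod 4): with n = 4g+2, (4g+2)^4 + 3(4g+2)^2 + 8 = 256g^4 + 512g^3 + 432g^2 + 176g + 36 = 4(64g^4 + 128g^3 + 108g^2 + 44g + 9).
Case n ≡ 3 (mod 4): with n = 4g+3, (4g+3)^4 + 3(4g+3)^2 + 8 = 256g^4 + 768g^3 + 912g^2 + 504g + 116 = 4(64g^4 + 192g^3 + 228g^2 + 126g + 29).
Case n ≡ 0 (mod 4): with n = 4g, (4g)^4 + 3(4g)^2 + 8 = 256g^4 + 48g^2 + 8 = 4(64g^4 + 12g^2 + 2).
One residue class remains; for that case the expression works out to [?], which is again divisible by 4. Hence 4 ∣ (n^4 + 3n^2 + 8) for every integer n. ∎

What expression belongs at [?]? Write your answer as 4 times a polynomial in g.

The residues treated are {2, 3, 0}, so the missing case is n ≡ 1 (mod 4); write n = 4g+1.
Then (4g+1)^4 + 3(4g+1)^2 + 8 = 256g^4 + 256g^3 + 144g^2 + 40g + 12 = 4(64g^4 + 64g^3 + 36g^2 + 10g + 3).

4(64g^4 + 64g^3 + 36g^2 + 10g + 3)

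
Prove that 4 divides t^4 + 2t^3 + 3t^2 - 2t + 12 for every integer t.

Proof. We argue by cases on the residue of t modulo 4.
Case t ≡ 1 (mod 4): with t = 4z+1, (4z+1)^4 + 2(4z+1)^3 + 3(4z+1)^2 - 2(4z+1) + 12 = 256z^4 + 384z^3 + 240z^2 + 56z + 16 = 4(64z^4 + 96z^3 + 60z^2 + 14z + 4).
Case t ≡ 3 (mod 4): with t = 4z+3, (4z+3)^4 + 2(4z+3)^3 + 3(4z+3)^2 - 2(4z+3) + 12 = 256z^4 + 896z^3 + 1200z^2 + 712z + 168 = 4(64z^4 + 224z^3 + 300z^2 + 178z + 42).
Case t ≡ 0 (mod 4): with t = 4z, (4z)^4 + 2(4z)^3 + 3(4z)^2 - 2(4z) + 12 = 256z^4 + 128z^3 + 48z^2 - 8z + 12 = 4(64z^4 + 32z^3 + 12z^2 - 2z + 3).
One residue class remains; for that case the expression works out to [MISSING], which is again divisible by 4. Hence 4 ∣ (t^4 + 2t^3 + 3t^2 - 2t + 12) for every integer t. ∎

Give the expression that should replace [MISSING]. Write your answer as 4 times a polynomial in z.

The residues treated are {1, 3, 0}, so the missing case is t ≡ 2 (mod 4); write t = 4z+2.
Then (4z+2)^4 + 2(4z+2)^3 + 3(4z+2)^2 - 2(4z+2) + 12 = 256z^4 + 640z^3 + 624z^2 + 264z + 52 = 4(64z^4 + 160z^3 + 156z^2 + 66z + 13).

4(64z^4 + 160z^3 + 156z^2 + 66z + 13)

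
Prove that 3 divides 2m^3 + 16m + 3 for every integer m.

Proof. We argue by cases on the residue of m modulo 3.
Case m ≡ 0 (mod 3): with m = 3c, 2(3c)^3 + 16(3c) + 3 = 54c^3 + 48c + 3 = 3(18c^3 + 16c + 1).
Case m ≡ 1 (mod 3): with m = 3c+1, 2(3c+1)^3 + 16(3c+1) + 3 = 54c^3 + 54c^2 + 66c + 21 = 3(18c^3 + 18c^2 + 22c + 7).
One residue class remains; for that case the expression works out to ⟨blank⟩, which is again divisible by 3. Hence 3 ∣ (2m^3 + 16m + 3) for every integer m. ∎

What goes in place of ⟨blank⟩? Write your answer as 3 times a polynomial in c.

3(18c^3 + 36c^2 + 40c + 17)

The residues treated are {0, 1}, so the missing case is m ≡ 2 (mod 3); write m = 3c+2.
Then 2(3c+2)^3 + 16(3c+2) + 3 = 54c^3 + 108c^2 + 120c + 51 = 3(18c^3 + 36c^2 + 40c + 17).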